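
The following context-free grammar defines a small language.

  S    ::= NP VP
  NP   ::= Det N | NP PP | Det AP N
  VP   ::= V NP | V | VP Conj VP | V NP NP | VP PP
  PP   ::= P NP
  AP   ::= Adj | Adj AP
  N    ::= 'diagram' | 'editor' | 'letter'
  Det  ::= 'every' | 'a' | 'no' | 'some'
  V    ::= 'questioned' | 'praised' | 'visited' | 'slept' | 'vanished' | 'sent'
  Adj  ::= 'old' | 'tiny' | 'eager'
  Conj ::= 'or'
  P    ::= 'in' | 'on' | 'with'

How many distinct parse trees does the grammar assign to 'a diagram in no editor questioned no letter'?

1

[S [NP [NP [Det a] [N diagram]] [PP [P in] [NP [Det no] [N editor]]]] [VP [V questioned] [NP [Det no] [N letter]]]]
No rule offers an alternative attachment or grouping for any span, so this is the only derivation.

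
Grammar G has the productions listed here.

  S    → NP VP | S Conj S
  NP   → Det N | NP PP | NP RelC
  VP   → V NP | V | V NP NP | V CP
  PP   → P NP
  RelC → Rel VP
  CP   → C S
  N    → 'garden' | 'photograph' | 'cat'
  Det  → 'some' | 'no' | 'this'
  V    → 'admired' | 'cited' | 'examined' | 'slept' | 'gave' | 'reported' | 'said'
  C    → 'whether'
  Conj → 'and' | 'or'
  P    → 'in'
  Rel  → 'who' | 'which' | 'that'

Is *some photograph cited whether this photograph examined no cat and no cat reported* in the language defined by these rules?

S
  NP
    Det: some
    N: photograph
  VP
    V: cited
    CP
      C: whether
      S
        S
          NP
            Det: this
            N: photograph
          VP
            V: examined
            NP
              Det: no
              N: cat
        Conj: and
        S
          NP
            Det: no
            N: cat
          VP
            V: reported
The bracketing above is licensed at every node by one of the given productions, with S at the root.

Grammatical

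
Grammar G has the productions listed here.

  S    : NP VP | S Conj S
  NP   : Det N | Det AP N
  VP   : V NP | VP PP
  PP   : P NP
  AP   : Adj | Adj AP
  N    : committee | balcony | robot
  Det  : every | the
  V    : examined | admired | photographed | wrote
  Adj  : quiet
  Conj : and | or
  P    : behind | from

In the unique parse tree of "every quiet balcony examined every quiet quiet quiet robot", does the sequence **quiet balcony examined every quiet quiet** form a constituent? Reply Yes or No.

[S [NP [Det every] [AP [Adj quiet]] [N balcony]] [VP [V examined] [NP [Det every] [AP [Adj quiet] [AP [Adj quiet] [AP [Adj quiet]]]] [N robot]]]]
The smallest constituent containing 'quiet balcony examined every quiet quiet' is the S spanning 'every quiet balcony examined every quiet quiet quiet robot'; no single node in the tree dominates exactly the given words.

No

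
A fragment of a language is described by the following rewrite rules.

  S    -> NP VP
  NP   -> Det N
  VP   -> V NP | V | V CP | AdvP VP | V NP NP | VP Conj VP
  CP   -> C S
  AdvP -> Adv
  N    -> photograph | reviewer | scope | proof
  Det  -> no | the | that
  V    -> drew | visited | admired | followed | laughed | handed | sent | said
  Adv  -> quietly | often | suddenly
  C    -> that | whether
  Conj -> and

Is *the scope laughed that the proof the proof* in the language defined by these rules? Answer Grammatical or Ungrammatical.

For S → NP VP, the only prefix that parses as NP is 'the scope', but the remainder 'laughed that the proof the proof' is not a VP under these rules.

Ungrammatical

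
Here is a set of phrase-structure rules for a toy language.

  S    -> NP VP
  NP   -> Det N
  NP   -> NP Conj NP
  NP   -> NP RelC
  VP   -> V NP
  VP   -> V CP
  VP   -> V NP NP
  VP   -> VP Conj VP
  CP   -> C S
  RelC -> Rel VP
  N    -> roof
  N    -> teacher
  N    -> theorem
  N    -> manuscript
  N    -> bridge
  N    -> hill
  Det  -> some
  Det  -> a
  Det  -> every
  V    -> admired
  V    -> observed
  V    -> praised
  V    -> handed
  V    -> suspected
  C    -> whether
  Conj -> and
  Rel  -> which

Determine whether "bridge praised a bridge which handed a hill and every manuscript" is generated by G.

For S → NP VP, no prefix of the string parses as an NP.

Ungrammatical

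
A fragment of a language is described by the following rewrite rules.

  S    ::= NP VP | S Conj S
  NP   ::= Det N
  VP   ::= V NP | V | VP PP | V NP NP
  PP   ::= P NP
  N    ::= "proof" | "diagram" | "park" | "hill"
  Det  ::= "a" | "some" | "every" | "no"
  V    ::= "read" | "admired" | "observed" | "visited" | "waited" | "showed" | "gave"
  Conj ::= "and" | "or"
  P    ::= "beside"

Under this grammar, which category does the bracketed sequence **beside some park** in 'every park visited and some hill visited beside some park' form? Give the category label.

PP

[S [S [NP [Det every] [N park]] [VP [V visited]]] [Conj and] [S [NP [Det some] [N hill]] [VP [VP [V visited]] [PP [P beside] [NP [Det some] [N park]]]]]]
The span 'beside some park' is the PP node built by PP → P NP.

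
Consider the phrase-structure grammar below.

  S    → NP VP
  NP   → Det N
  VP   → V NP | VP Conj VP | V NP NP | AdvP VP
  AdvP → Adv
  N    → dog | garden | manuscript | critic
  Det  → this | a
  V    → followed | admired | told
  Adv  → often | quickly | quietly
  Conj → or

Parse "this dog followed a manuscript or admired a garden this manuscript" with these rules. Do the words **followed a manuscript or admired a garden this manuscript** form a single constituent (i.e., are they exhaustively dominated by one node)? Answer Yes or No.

[S [NP [Det this] [N dog]] [VP [VP [V followed] [NP [Det a] [N manuscript]]] [Conj or] [VP [V admired] [NP [Det a] [N garden]] [NP [Det this] [N manuscript]]]]]
The words 'followed a manuscript or admired a garden this manuscript' are exhaustively dominated by a single VP node (built by VP → VP Conj VP), so they form a constituent.

Yes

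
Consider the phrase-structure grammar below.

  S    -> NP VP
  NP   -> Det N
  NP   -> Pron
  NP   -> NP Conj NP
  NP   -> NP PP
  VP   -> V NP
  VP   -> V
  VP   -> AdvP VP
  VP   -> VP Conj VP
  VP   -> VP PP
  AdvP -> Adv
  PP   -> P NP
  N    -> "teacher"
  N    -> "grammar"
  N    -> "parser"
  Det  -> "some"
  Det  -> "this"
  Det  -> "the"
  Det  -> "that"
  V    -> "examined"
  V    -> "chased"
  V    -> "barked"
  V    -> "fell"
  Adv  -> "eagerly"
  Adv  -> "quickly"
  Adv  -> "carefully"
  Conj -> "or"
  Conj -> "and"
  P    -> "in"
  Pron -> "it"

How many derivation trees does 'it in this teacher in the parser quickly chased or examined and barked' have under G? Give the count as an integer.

Two of the 10 distinct bracketings:
[S [NP [NP [Pron it]] [PP [P in] [NP [NP [Det this] [N teacher]] [PP [P in] [NP [Det the] [N parser]]]]]] [VP [AdvP [Adv quickly]] [VP [VP [V chased]] [Conj or] [VP [VP [V examined]] [Conj and] [VP [V barked]]]]]]
[S [NP [NP [Pron it]] [PP [P in] [NP [NP [Det this] [N teacher]] [PP [P in] [NP [Det the] [N parser]]]]]] [VP [AdvP [Adv quickly]] [VP [VP [VP [V chased]] [Conj or] [VP [V examined]]] [Conj and] [VP [V barked]]]]]
The trees differ in how a recursive rule is bracketed over the same span.

10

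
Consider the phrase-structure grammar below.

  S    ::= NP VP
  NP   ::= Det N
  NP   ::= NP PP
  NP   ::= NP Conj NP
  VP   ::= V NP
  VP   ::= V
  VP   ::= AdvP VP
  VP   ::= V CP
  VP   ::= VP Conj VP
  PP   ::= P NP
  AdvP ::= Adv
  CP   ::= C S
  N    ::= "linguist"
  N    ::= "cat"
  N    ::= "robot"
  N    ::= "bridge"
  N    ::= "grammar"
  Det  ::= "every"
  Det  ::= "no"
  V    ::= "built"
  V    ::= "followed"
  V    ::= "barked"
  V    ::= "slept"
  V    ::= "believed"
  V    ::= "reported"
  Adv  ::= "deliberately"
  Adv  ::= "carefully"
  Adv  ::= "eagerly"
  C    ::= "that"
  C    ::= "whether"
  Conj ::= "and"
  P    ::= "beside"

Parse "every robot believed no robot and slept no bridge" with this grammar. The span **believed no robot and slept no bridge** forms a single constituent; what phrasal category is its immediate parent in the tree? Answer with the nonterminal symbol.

S
  NP
    Det: every
    N: robot
  VP
    VP
      V: believed
      NP
        Det: no
        N: robot
    Conj: and
    VP
      V: slept
      NP
        Det: no
        N: bridge
The span 'believed no robot and slept no bridge' is the VP node built by VP → VP Conj VP.
Its mother is the S built by S → NP VP.

S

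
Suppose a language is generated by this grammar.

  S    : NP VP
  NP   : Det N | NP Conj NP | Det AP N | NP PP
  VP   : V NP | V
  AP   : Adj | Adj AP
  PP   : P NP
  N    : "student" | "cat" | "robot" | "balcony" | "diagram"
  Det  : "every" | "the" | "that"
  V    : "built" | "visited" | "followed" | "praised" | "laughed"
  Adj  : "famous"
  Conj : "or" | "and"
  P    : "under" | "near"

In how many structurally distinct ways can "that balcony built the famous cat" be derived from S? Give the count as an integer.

[S [NP [Det that] [N balcony]] [VP [V built] [NP [Det the] [AP [Adj famous]] [N cat]]]]
No rule offers an alternative attachment or grouping for any span, so this is the only derivation.

1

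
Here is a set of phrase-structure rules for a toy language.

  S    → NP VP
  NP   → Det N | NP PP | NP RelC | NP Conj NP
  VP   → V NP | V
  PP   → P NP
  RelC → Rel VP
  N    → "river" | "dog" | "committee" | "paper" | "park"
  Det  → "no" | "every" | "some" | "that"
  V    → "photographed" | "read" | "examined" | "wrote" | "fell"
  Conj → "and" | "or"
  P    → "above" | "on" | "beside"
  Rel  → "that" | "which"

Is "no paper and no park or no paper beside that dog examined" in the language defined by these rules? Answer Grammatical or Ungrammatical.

[S [NP [NP [NP [Det no] [N paper]] [Conj and] [NP [NP [Det no] [N park]] [Conj or] [NP [Det no] [N paper]]]] [PP [P beside] [NP [Det that] [N dog]]]] [VP [V examined]]]
The bracketing above is licensed at every node by one of the given productions, with S at the root.

Grammatical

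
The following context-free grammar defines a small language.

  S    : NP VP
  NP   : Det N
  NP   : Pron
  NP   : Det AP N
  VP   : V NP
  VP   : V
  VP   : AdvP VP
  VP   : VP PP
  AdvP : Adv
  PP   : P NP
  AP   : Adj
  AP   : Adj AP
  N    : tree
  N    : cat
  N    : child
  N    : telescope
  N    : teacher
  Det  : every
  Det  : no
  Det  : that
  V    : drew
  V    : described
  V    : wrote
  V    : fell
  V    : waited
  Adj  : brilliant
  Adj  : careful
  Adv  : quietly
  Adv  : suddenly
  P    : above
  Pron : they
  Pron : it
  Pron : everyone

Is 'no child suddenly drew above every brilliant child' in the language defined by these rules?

S
  NP
    Det: no
    N: child
  VP
    AdvP
      Adv: suddenly
    VP
      VP
        V: drew
      PP
        P: above
        NP
          Det: every
          AP
            Adj: brilliant
          N: child
Each bracket corresponds to one application of a listed rule, so the string is derivable from S.

Grammatical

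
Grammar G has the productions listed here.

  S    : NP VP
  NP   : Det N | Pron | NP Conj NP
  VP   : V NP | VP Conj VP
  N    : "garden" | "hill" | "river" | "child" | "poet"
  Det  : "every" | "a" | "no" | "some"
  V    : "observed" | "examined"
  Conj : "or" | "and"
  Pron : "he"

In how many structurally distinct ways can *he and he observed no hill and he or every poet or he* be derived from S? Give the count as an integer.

Two of the 5 distinct bracketings:
[S [NP [NP [Pron he]] [Conj and] [NP [Pron he]]] [VP [V observed] [NP [NP [Det no] [N hill]] [Conj and] [NP [NP [Pron he]] [Conj or] [NP [NP [Det every] [N poet]] [Conj or] [NP [Pron he]]]]]]]
[S [NP [NP [Pron he]] [Conj and] [NP [Pron he]]] [VP [V observed] [NP [NP [Det no] [N hill]] [Conj and] [NP [NP [NP [Pron he]] [Conj or] [NP [Det every] [N poet]]] [Conj or] [NP [Pron he]]]]]]
The trees differ in how a recursive rule is bracketed over the same span.

5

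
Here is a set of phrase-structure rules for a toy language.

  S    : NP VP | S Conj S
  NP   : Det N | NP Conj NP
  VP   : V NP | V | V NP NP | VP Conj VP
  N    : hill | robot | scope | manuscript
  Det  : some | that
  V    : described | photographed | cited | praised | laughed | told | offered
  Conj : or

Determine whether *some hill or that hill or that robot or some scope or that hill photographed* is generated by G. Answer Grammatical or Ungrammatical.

Grammatical

[S [NP [NP [Det some] [N hill]] [Conj or] [NP [NP [Det that] [N hill]] [Conj or] [NP [NP [Det that] [N robot]] [Conj or] [NP [NP [Det some] [N scope]] [Conj or] [NP [Det that] [N hill]]]]]] [VP [V photographed]]]
Each bracket corresponds to one application of a listed rule, so the string is derivable from S.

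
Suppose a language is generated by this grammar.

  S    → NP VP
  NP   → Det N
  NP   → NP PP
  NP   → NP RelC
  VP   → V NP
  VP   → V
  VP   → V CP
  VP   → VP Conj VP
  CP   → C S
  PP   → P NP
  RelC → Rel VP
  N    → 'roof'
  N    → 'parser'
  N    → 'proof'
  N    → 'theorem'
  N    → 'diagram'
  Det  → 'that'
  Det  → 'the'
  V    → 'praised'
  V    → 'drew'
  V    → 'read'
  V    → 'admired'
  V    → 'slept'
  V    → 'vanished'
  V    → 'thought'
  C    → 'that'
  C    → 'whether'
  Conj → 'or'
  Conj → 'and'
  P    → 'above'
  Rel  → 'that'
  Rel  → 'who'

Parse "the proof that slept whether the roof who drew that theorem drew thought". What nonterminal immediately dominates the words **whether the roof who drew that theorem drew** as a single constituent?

CP

[S [NP [NP [Det the] [N proof]] [RelC [Rel that] [VP [V slept] [CP [C whether] [S [NP [NP [Det the] [N roof]] [RelC [Rel who] [VP [V drew] [NP [Det that] [N theorem]]]]] [VP [V drew]]]]]]] [VP [V thought]]]
The span 'whether the roof who drew that theorem drew' is the CP node built by CP → C S.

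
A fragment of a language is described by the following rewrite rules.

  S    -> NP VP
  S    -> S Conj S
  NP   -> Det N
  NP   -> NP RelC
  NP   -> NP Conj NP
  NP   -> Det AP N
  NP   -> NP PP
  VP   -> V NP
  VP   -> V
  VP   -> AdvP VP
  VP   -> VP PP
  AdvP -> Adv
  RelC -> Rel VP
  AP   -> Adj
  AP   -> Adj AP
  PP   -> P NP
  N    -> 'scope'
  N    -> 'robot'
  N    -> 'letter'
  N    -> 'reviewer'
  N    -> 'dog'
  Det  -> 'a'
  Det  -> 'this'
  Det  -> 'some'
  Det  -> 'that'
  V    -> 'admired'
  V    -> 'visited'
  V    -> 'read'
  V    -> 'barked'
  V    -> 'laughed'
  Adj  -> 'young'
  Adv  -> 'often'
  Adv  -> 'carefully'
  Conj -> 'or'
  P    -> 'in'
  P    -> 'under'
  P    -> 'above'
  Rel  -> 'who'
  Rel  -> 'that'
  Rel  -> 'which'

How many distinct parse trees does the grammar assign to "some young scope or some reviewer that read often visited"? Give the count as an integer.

The two bracketings:
[S [NP [NP [NP [Det some] [AP [Adj young]] [N scope]] [Conj or] [NP [Det some] [N reviewer]]] [RelC [Rel that] [VP [V read]]]] [VP [AdvP [Adv often]] [VP [V visited]]]]
[S [NP [NP [Det some] [AP [Adj young]] [N scope]] [Conj or] [NP [NP [Det some] [N reviewer]] [RelC [Rel that] [VP [V read]]]]] [VP [AdvP [Adv often]] [VP [V visited]]]]
The trees differ in how a recursive rule is bracketed over the same span.

2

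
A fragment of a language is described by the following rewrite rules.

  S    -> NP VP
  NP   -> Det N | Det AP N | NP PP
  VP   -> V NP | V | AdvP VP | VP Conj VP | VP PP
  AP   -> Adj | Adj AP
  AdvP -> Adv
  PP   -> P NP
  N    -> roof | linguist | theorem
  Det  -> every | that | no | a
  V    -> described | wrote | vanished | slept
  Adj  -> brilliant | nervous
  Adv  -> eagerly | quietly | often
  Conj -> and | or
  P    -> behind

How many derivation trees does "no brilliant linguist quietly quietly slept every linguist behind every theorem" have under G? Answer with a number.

Two of the 4 distinct bracketings:
[S [NP [Det no] [AP [Adj brilliant]] [N linguist]] [VP [AdvP [Adv quietly]] [VP [AdvP [Adv quietly]] [VP [V slept] [NP [NP [Det every] [N linguist]] [PP [P behind] [NP [Det every] [N theorem]]]]]]]]
[S [NP [Det no] [AP [Adj brilliant]] [N linguist]] [VP [AdvP [Adv quietly]] [VP [AdvP [Adv quietly]] [VP [VP [V slept] [NP [Det every] [N linguist]]] [PP [P behind] [NP [Det every] [N theorem]]]]]]]
The difference turns on whether NP → NP PP is used at the relevant span, versus an alternative expansion of NP.

4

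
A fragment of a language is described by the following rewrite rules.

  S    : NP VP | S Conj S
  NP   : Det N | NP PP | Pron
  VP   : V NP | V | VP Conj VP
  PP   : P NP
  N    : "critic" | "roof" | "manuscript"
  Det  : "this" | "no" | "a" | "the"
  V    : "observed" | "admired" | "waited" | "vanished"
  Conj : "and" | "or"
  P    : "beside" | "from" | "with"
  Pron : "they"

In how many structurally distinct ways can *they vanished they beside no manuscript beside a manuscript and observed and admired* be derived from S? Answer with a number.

4

Two of the 4 distinct bracketings:
[S [NP [Pron they]] [VP [VP [V vanished] [NP [NP [Pron they]] [PP [P beside] [NP [NP [Det no] [N manuscript]] [PP [P beside] [NP [Det a] [N manuscript]]]]]]] [Conj and] [VP [VP [V observed]] [Conj and] [VP [V admired]]]]]
[S [NP [Pron they]] [VP [VP [V vanished] [NP [NP [NP [Pron they]] [PP [P beside] [NP [Det no] [N manuscript]]]] [PP [P beside] [NP [Det a] [N manuscript]]]]] [Conj and] [VP [VP [V observed]] [Conj and] [VP [V admired]]]]]
The trees differ in how a recursive rule is bracketed over the same span.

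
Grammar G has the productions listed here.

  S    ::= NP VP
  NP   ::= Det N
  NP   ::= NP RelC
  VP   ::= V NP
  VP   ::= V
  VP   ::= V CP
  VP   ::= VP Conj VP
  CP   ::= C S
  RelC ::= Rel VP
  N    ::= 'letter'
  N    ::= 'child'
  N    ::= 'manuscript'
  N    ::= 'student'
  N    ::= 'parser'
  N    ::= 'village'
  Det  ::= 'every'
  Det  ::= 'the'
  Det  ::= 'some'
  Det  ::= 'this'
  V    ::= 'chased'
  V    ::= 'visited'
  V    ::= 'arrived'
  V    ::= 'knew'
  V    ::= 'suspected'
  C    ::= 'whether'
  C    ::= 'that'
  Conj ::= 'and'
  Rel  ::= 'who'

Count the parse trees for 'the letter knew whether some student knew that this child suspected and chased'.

3

Two of the 3 distinct bracketings:
[S [NP [Det the] [N letter]] [VP [V knew] [CP [C whether] [S [NP [Det some] [N student]] [VP [V knew] [CP [C that] [S [NP [Det this] [N child]] [VP [VP [V suspected]] [Conj and] [VP [V chased]]]]]]]]]]
[S [NP [Det the] [N letter]] [VP [V knew] [CP [C whether] [S [NP [Det some] [N student]] [VP [VP [V knew] [CP [C that] [S [NP [Det this] [N child]] [VP [V suspected]]]]] [Conj and] [VP [V chased]]]]]]]
The trees differ in how a recursive rule is bracketed over the same span.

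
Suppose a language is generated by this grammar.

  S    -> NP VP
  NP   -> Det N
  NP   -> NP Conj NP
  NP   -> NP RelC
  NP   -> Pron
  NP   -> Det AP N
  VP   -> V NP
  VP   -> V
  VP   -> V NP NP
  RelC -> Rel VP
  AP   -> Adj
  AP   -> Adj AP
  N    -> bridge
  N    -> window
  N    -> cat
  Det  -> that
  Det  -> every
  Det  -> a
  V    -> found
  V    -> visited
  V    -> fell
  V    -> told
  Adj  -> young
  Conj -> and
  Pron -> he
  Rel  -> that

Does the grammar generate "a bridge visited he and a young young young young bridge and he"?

Grammatical

[S [NP [Det a] [N bridge]] [VP [V visited] [NP [NP [Pron he]] [Conj and] [NP [NP [Det a] [AP [Adj young] [AP [Adj young] [AP [Adj young] [AP [Adj young]]]]] [N bridge]] [Conj and] [NP [Pron he]]]]]]
The bracketing above is licensed at every node by one of the given productions, with S at the root.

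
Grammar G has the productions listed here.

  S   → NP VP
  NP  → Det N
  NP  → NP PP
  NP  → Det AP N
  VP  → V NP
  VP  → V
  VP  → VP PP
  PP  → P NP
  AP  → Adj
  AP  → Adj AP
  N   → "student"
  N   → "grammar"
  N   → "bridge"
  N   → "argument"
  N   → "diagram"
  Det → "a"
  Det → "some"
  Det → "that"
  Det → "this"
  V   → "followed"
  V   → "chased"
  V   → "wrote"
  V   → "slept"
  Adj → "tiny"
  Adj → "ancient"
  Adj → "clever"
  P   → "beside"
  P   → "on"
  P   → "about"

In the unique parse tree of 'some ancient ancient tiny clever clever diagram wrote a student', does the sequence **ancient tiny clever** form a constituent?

No

[S [NP [Det some] [AP [Adj ancient] [AP [Adj ancient] [AP [Adj tiny] [AP [Adj clever] [AP [Adj clever]]]]]] [N diagram]] [VP [V wrote] [NP [Det a] [N student]]]]
The smallest constituent containing 'ancient tiny clever' is the AP spanning 'ancient tiny clever clever'; no single node in the tree dominates exactly the given words.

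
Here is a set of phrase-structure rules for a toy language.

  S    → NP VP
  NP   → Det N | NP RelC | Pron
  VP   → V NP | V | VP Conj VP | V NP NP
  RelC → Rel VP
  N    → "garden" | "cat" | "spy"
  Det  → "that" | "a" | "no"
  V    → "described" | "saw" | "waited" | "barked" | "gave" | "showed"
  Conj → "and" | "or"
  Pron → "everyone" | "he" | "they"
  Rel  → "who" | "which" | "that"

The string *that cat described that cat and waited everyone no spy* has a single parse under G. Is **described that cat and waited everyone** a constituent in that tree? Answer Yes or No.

No

[S [NP [Det that] [N cat]] [VP [VP [V described] [NP [Det that] [N cat]]] [Conj and] [VP [V waited] [NP [Pron everyone]] [NP [Det no] [N spy]]]]]
The smallest constituent containing 'described that cat and waited everyone' is the VP spanning 'described that cat and waited everyone no spy'; no single node in the tree dominates exactly the given words.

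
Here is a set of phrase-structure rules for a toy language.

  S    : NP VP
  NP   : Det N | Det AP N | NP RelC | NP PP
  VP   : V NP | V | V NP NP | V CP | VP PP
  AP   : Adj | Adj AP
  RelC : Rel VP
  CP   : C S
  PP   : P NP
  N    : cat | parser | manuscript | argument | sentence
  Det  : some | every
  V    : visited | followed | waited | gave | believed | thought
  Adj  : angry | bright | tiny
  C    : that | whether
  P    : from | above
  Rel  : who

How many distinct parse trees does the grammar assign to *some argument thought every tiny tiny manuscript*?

1

[S [NP [Det some] [N argument]] [VP [V thought] [NP [Det every] [AP [Adj tiny] [AP [Adj tiny]]] [N manuscript]]]]
No rule offers an alternative attachment or grouping for any span, so this is the only derivation.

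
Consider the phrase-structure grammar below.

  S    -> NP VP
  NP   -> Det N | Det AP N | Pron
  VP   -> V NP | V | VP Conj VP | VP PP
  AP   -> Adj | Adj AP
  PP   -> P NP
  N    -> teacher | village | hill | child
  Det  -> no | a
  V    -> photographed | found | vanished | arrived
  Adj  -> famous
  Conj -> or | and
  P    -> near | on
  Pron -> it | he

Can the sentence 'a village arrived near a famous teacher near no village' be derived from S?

Grammatical

S
  NP
    Det: a
    N: village
  VP
    VP
      VP
        V: arrived
      PP
        P: near
        NP
          Det: a
          AP
            Adj: famous
          N: teacher
    PP
      P: near
      NP
        Det: no
        N: village
Every word is introduced by a lexical rule and the phrasal rules combine the resulting categories into a single S.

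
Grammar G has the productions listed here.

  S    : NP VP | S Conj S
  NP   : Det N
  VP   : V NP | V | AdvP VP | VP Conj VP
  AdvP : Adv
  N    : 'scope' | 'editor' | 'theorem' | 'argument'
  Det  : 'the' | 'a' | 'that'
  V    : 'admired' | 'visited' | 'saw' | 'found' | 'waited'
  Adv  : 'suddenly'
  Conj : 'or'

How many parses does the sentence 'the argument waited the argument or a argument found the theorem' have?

[S [S [NP [Det the] [N argument]] [VP [V waited] [NP [Det the] [N argument]]]] [Conj or] [S [NP [Det a] [N argument]] [VP [V found] [NP [Det the] [N theorem]]]]]
No rule offers an alternative attachment or grouping for any span, so this is the only derivation.

1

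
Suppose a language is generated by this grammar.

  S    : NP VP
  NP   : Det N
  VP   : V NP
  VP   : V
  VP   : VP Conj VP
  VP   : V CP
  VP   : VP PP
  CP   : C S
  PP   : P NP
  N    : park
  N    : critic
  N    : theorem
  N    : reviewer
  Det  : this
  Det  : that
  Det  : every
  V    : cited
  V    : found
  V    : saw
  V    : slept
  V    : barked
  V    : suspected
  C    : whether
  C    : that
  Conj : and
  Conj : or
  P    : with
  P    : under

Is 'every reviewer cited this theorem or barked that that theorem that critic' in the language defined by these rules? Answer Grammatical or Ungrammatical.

An N word can never sit immediately before a C/Det word in any string this grammar generates, so the substring 'theorem that' rules out a derivation.

Ungrammatical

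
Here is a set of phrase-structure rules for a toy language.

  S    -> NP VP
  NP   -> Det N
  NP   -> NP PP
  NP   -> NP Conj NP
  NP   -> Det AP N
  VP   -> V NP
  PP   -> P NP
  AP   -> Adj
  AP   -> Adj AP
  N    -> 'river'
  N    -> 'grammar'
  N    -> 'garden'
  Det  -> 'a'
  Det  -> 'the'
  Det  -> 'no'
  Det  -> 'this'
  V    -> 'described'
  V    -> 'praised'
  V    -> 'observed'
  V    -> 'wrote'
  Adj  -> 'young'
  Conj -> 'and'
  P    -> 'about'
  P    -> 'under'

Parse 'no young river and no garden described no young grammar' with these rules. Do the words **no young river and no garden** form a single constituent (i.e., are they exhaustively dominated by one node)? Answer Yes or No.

Yes

[S [NP [NP [Det no] [AP [Adj young]] [N river]] [Conj and] [NP [Det no] [N garden]]] [VP [V described] [NP [Det no] [AP [Adj young]] [N grammar]]]]
The words 'no young river and no garden' are exhaustively dominated by a single NP node (built by NP → NP Conj NP), so they form a constituent.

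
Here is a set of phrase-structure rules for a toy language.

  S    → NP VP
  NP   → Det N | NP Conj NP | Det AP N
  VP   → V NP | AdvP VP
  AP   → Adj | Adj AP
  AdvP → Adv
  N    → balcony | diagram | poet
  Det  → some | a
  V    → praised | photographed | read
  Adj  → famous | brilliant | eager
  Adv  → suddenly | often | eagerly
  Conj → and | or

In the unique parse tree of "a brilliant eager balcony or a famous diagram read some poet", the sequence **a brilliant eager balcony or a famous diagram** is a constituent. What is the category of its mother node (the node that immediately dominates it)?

S

[S [NP [NP [Det a] [AP [Adj brilliant] [AP [Adj eager]]] [N balcony]] [Conj or] [NP [Det a] [AP [Adj famous]] [N diagram]]] [VP [V read] [NP [Det some] [N poet]]]]
The span 'a brilliant eager balcony or a famous diagram' is the NP node built by NP → NP Conj NP.
Its mother is the S built by S → NP VP.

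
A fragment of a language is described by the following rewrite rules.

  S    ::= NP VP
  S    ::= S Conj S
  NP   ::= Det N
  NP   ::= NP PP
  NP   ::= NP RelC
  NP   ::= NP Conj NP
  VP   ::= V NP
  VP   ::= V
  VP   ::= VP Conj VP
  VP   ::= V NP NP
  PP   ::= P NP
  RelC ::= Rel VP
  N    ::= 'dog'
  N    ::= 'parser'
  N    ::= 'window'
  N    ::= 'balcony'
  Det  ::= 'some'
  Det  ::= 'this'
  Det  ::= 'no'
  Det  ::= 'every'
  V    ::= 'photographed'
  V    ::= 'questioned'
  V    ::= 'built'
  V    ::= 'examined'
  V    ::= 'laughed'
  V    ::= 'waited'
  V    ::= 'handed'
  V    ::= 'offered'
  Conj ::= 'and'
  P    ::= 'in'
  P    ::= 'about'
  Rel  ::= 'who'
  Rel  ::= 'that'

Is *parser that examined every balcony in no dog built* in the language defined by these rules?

Ungrammatical

For S → NP VP, no prefix of the string parses as an NP. The alternative S rule S → S Conj S likewise has no satisfying split.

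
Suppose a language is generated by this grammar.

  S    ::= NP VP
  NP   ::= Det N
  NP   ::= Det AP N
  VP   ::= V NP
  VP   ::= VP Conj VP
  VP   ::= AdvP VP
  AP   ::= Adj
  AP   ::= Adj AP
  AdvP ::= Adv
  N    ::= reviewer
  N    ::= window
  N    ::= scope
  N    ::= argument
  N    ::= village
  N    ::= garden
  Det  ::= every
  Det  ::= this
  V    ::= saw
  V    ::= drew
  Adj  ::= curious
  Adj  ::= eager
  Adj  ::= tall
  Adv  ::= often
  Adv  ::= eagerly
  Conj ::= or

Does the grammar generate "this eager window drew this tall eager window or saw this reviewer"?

Grammatical

[S [NP [Det this] [AP [Adj eager]] [N window]] [VP [VP [V drew] [NP [Det this] [AP [Adj tall] [AP [Adj eager]]] [N window]]] [Conj or] [VP [V saw] [NP [Det this] [N reviewer]]]]]
Every word is introduced by a lexical rule and the phrasal rules combine the resulting categories into a single S.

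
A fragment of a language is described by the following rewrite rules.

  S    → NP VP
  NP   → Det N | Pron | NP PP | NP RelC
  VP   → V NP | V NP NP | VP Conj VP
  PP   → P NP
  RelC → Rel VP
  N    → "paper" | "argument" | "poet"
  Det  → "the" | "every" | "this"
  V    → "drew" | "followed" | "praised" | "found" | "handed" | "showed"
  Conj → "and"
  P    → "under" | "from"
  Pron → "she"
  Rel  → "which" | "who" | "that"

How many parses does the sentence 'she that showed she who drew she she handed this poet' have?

Two of the 3 distinct bracketings:
[S [NP [NP [Pron she]] [RelC [Rel that] [VP [V showed] [NP [NP [Pron she]] [RelC [Rel who] [VP [V drew] [NP [Pron she]] [NP [Pron she]]]]]]]] [VP [V handed] [NP [Det this] [N poet]]]]
[S [NP [NP [Pron she]] [RelC [Rel that] [VP [V showed] [NP [NP [Pron she]] [RelC [Rel who] [VP [V drew] [NP [Pron she]]]]] [NP [Pron she]]]]] [VP [V handed] [NP [Det this] [N poet]]]]
The trees differ in how a recursive rule is bracketed over the same span.

3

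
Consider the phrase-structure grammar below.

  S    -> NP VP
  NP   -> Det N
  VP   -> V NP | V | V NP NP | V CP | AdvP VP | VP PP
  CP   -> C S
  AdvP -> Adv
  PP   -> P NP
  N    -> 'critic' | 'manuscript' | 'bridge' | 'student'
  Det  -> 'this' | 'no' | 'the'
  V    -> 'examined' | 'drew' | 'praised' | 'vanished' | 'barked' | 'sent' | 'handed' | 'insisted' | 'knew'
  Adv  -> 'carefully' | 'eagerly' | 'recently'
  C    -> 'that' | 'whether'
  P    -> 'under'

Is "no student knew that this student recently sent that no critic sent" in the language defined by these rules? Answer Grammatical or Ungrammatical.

[S [NP [Det no] [N student]] [VP [V knew] [CP [C that] [S [NP [Det this] [N student]] [VP [AdvP [Adv recently]] [VP [V sent] [CP [C that] [S [NP [Det no] [N critic]] [VP [V sent]]]]]]]]]]
The bracketing above is licensed at every node by one of the given productions, with S at the root.

Grammatical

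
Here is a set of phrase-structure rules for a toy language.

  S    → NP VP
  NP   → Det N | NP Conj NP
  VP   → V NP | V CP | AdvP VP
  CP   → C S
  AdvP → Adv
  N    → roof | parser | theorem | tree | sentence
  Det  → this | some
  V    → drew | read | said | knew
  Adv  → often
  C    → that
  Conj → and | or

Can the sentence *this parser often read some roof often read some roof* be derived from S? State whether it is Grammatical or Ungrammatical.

For S → NP VP, the only prefix that parses as NP is 'this parser', but the remainder 'often read some roof often read some roof' is not a VP under these rules.

Ungrammatical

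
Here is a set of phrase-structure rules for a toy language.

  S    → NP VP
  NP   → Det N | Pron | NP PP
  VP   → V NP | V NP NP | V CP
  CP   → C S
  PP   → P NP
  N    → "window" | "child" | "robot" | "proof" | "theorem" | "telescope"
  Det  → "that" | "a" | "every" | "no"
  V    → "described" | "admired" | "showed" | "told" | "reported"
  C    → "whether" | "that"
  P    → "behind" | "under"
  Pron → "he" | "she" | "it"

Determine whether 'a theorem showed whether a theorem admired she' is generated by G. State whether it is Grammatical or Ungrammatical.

Grammatical

S
  NP
    Det: a
    N: theorem
  VP
    V: showed
    CP
      C: whether
      S
        NP
          Det: a
          N: theorem
        VP
          V: admired
          NP
            Pron: she
The bracketing above is licensed at every node by one of the given productions, with S at the root.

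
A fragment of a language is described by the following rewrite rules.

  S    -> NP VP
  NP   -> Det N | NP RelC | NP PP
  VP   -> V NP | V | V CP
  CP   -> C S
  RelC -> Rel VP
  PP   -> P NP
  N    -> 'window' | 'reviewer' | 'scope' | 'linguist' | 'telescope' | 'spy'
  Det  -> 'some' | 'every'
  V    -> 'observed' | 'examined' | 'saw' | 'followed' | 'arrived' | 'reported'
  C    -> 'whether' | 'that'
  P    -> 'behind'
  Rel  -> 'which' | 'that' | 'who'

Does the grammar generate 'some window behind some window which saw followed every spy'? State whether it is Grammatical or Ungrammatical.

Grammatical

[S [NP [NP [NP [Det some] [N window]] [PP [P behind] [NP [Det some] [N window]]]] [RelC [Rel which] [VP [V saw]]]] [VP [V followed] [NP [Det every] [N spy]]]]
Each bracket corresponds to one application of a listed rule, so the string is derivable from S.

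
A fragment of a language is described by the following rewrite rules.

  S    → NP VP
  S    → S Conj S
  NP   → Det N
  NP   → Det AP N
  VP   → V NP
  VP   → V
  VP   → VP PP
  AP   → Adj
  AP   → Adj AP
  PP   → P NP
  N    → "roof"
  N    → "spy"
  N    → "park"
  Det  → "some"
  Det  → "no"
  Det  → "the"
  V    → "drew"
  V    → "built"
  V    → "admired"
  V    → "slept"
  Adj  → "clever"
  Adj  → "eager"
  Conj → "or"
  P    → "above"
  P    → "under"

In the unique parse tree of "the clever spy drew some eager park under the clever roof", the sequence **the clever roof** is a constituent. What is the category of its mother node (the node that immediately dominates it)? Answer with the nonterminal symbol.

[S [NP [Det the] [AP [Adj clever]] [N spy]] [VP [VP [V drew] [NP [Det some] [AP [Adj eager]] [N park]]] [PP [P under] [NP [Det the] [AP [Adj clever]] [N roof]]]]]
The span 'the clever roof' is the NP node built by NP → Det AP N.
Its mother is the PP built by PP → P NP.

PP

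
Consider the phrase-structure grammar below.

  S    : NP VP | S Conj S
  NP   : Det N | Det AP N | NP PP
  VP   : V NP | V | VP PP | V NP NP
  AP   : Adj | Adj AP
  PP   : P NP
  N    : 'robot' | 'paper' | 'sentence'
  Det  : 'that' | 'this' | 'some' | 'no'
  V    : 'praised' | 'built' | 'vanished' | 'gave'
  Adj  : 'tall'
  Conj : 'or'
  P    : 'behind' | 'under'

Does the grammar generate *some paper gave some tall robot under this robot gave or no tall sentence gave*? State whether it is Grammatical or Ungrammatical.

Ungrammatical

For S → NP VP, the only prefix that parses as NP is 'some paper', but the remainder 'gave some tall robot under this robot gave or no tall sentence gave' is not a VP under these rules. The alternative S rule S → S Conj S likewise has no satisfying split.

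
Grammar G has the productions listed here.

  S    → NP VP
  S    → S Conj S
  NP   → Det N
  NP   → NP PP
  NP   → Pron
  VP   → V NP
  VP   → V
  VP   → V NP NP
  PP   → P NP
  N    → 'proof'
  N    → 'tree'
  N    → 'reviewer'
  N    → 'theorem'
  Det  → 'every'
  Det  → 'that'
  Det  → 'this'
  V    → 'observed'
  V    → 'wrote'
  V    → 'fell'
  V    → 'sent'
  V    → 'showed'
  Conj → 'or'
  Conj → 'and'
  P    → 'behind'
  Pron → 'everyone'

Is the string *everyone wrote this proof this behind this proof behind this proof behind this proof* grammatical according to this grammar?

Ungrammatical

A Det word can never sit immediately before a P word in any string this grammar generates, so the substring 'this behind' rules out a derivation.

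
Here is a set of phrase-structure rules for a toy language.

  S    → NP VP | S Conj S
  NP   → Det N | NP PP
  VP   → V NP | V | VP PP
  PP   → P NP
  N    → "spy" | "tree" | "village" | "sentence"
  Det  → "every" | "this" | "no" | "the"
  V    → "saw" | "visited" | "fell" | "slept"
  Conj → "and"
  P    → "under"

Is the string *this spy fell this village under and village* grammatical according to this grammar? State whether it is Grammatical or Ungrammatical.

A P word can never sit immediately before a Conj word in any string this grammar generates, so the substring 'under and' rules out a derivation.

Ungrammatical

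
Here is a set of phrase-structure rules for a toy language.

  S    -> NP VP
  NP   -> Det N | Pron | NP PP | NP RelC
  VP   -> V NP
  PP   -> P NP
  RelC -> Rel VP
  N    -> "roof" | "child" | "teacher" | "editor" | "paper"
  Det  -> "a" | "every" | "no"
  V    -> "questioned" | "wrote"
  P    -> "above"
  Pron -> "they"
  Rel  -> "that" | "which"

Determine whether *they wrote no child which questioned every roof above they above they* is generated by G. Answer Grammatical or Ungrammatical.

Grammatical

[S [NP [Pron they]] [VP [V wrote] [NP [NP [NP [Det no] [N child]] [RelC [Rel which] [VP [V questioned] [NP [Det every] [N roof]]]]] [PP [P above] [NP [NP [Pron they]] [PP [P above] [NP [Pron they]]]]]]]]
Every word is introduced by a lexical rule and the phrasal rules combine the resulting categories into a single S.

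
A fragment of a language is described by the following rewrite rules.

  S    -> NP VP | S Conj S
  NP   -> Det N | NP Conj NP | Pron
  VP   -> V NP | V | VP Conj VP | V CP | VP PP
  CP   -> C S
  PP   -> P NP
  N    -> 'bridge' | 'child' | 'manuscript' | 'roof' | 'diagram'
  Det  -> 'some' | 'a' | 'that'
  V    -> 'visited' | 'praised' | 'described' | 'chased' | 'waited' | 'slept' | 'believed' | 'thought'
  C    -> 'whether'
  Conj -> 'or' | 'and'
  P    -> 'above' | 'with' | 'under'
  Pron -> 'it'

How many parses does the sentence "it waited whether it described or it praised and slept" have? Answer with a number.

3

Two of the 3 distinct bracketings:
[S [NP [Pron it]] [VP [VP [V waited] [CP [C whether] [S [S [NP [Pron it]] [VP [V described]]] [Conj or] [S [NP [Pron it]] [VP [V praised]]]]]] [Conj and] [VP [V slept]]]]
[S [NP [Pron it]] [VP [V waited] [CP [C whether] [S [S [NP [Pron it]] [VP [V described]]] [Conj or] [S [NP [Pron it]] [VP [VP [V praised]] [Conj and] [VP [V slept]]]]]]]]
The trees differ in how a recursive rule is bracketed over the same span.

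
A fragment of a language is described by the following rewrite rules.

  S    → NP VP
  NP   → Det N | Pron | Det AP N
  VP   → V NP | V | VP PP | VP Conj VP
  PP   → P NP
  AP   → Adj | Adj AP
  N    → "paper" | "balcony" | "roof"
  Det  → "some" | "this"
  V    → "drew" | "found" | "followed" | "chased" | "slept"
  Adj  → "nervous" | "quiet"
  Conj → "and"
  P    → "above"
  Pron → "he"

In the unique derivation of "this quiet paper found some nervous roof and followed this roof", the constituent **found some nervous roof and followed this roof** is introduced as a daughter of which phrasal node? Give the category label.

S

[S [NP [Det this] [AP [Adj quiet]] [N paper]] [VP [VP [V found] [NP [Det some] [AP [Adj nervous]] [N roof]]] [Conj and] [VP [V followed] [NP [Det this] [N roof]]]]]
The span 'found some nervous roof and followed this roof' is the VP node built by VP → VP Conj VP.
Its mother is the S built by S → NP VP.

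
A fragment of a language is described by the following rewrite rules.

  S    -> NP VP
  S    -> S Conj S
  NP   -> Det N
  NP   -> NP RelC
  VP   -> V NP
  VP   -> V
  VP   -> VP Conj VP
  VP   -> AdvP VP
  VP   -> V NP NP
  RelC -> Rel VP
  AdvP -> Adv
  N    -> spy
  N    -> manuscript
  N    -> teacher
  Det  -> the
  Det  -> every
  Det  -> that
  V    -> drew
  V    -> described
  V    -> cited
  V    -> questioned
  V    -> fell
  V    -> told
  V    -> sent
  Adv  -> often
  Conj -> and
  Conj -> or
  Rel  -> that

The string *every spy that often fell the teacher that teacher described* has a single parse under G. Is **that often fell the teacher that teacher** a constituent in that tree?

[S [NP [NP [Det every] [N spy]] [RelC [Rel that] [VP [AdvP [Adv often]] [VP [V fell] [NP [Det the] [N teacher]] [NP [Det that] [N teacher]]]]]] [VP [V described]]]
The words 'that often fell the teacher that teacher' are exhaustively dominated by a single RelC node (built by RelC → Rel VP), so they form a constituent.

Yes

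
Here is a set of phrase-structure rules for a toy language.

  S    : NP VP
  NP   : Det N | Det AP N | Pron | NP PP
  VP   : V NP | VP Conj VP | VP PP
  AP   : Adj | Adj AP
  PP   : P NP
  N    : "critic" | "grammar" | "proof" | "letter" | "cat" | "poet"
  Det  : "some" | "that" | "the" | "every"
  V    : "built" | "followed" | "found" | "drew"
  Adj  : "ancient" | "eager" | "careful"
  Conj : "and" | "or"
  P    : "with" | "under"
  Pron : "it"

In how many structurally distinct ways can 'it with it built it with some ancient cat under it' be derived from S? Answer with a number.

5

Two of the 5 distinct bracketings:
[S [NP [NP [Pron it]] [PP [P with] [NP [Pron it]]]] [VP [V built] [NP [NP [Pron it]] [PP [P with] [NP [NP [Det some] [AP [Adj ancient]] [N cat]] [PP [P under] [NP [Pron it]]]]]]]]
[S [NP [NP [Pron it]] [PP [P with] [NP [Pron it]]]] [VP [V built] [NP [NP [NP [Pron it]] [PP [P with] [NP [Det some] [AP [Adj ancient]] [N cat]]]] [PP [P under] [NP [Pron it]]]]]]
The trees differ in how a recursive rule is bracketed over the same span.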